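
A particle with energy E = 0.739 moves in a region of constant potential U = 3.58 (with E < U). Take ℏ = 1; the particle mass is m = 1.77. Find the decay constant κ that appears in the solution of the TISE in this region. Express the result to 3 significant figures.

κ = 3.17

Since E < U the TISE in this region is ψ'' = κ²ψ with κ = √(2m(U − E))/ℏ.
κ = √(2 × 1.77 × 2.841) = 3.171.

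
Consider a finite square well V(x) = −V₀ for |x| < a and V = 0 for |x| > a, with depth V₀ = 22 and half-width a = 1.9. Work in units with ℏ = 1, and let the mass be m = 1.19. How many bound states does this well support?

The dimensionless depth is z₀ = a√(2mV₀)/ℏ = 1.9 × √(52.36) = 13.75.
A new bound state (alternating even/odd) appears each time z₀ passes a multiple of π/2, so N = ⌊2z₀/π⌋ + 1 = ⌊8.753⌋ + 1 = 9.

N = 9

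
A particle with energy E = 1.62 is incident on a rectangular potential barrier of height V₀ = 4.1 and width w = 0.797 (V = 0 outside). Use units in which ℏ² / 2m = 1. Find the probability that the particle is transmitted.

E < V₀: inside the barrier ψ ∝ e^{±κx} with κ = √(2m(V₀ − E))/ℏ = 1.575.
κw = 1.255, sinh(κw) = 1.612.
Matching ψ, ψ′ at both faces gives T = [1 + V₀² sinh²(κw) / (4E(V₀ − E))]⁻¹ = 1/3.717 = 0.269.

T = 0.269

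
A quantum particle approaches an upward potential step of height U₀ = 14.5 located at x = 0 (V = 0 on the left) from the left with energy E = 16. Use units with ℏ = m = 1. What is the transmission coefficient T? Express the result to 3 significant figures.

On each side the TISE gives plane waves with k = √(2m(E − V))/ℏ: k₁ = √(2·1·16) = 5.657, k₂ = √(2·1·1.5) = 1.732.
Matching ψ and ψ′ at x = 0 gives r = (k₁ − k₂)/(k₁ + k₂), so R = r² = 0.2821 and T = 1 − R = 0.7179.

T = 0.718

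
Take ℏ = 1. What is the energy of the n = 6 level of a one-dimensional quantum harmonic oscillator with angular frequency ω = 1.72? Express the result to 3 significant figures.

Using E_n = (n + ½)ℏω: E_6 = 6.5 × 1.72 = 11.18.

E = 11.2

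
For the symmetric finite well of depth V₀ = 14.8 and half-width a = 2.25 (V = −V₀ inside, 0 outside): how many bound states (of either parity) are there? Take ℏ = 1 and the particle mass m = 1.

N = 8

Define the well-strength parameter z₀ = (a/ℏ)√(2mV₀) = 2.25 × √(2·1·14.8) = 12.24.
A new bound state (alternating even/odd) appears each time z₀ passes a multiple of π/2, so N = ⌊2z₀/π⌋ + 1 = ⌊7.793⌋ + 1 = 8.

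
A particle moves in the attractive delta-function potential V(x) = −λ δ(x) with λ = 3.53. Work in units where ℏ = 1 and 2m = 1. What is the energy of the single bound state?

The bound state is ψ(x) = √κ e^{−κ|x|}. The derivative jump ψ'(0⁺) − ψ'(0⁻) = −(2mλ/ℏ²)ψ(0) fixes κ = mλ/ℏ² = 1.765.
Then E = −ℏ²κ²/(2m) = −mλ²/(2ℏ²) = -3.115.

E = -3.12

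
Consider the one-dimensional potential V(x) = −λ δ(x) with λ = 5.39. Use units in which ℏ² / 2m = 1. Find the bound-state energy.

For x ≠ 0 the bound state is ψ ∝ e^{−κ|x|}; integrating the TISE across the delta gives the cusp condition 2κ = 2mλ/ℏ², so κ = 2.695.
Then E = −ℏ²κ²/(2m) = −mλ²/(2ℏ²) = -7.263.

E = -7.26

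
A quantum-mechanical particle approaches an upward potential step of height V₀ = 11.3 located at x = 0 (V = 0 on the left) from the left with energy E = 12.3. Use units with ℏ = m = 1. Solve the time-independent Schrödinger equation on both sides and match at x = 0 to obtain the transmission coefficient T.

On each side the TISE gives plane waves with k = √(2m(E − V))/ℏ: k₁ = √(2·1·12.3) = 4.960, k₂ = √(2·1·1) = 1.414.
Continuity of ψ and ψ′ at the step yields the reflection amplitude r = (k₁ − k₂)/(k₁ + k₂) = 0.5563; thus R = |r|² = 0.3094, T = 0.6906.

T = 0.691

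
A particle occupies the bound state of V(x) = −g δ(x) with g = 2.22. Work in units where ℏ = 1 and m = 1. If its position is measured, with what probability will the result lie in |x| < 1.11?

The normalised bound state is ψ = √κ e^{−κ|x|} with κ = mg/ℏ² = 2.220.
P(|x| < d) = ∫_{−d}^{d} κ e^{−2κ|x|} dx = 1 − e^{−2κd} = 1 − e^{−4.928} = 0.9928.

P = 0.993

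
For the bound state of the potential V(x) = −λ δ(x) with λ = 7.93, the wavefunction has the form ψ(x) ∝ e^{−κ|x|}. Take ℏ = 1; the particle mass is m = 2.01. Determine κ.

Integrate −(ℏ²/2m)ψ'' − λδ(x)ψ = Eψ from −ε to +ε: the ψ'' term gives ψ'(0⁺) − ψ'(0⁻) and the δ term gives −(2mλ/ℏ²)ψ(0).
With ψ ∝ e^{−κ|x|} this yields −2κ = −2mλ/ℏ², so κ = mλ/ℏ² = 15.94.

κ = 15.9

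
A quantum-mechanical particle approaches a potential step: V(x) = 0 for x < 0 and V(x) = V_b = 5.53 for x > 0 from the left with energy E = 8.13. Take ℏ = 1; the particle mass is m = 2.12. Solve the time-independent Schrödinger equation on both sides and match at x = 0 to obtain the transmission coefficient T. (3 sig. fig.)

On each side the TISE gives plane waves with k = √(2m(E − V))/ℏ: k₁ = √(2·2.12·8.13) = 5.871, k₂ = √(2·2.12·2.6) = 3.320.
Continuity of ψ and ψ′ at the step yields the reflection amplitude r = (k₁ − k₂)/(k₁ + k₂) = 0.2775; thus R = |r|² = 0.07703, T = 0.9230.

T = 0.923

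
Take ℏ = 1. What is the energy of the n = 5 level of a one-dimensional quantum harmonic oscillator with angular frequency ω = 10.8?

The oscillator eigenvalues are E_n = ℏω(n + ½), so E_5 = 10.8 × 5.5 = 59.40.

E = 59.4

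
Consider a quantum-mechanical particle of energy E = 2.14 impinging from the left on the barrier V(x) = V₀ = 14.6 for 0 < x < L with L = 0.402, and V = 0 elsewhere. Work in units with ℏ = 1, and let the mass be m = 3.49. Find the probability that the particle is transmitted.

T = 0.00111

E < V₀: inside the barrier ψ ∝ e^{±κx} with κ = √(2m(V₀ − E))/ℏ = 9.326.
κL = 3.749, sinh(κL) = 21.23.
Matching ψ, ψ′ at both faces gives T = [1 + V₀² sinh²(κL) / (4E(V₀ − E))]⁻¹ = 1/901.5 = 0.00111.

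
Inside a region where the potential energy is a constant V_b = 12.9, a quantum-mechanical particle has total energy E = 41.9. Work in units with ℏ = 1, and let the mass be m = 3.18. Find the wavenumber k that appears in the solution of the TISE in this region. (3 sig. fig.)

k = 13.6

With E > V_b the solution is oscillatory, ψ ∝ e^{±ikx} with k = √(2m(E − V_b))/ℏ.
k = √(2 × 3.18 × 29) = 13.58.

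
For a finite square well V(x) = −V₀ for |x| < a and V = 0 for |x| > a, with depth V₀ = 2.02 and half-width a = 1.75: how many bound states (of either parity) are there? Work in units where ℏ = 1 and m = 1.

N = 3

The dimensionless depth is z₀ = a√(2mV₀)/ℏ = 1.75 × √(4.040) = 3.517.
A new bound state (alternating even/odd) appears each time z₀ passes a multiple of π/2, so N = ⌊2z₀/π⌋ + 1 = ⌊2.239⌋ + 1 = 3.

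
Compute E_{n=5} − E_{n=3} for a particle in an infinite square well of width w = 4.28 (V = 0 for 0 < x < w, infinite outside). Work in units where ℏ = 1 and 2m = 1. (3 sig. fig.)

ΔE = 8.62

E_n = n²π²ℏ²/(2mw²), so ΔE = (5² − 3²) π²ℏ²/(2mw²).
ΔE = 16 × π² / (2 × 0.5 × 4.28²) = 8.620.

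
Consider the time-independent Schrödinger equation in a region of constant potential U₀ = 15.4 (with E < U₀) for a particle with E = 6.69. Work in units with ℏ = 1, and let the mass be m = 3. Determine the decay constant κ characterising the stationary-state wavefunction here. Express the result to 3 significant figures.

κ = 7.23

Since E < U₀ the TISE in this region is ψ'' = κ²ψ with κ = √(2m(U₀ − E))/ℏ.
κ = √(2 × 3 × 8.71) = 7.229.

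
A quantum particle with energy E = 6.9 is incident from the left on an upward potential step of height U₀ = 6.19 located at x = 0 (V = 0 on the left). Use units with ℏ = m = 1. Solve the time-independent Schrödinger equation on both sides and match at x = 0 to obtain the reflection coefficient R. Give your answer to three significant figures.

On each side the TISE gives plane waves with k = √(2m(E − V))/ℏ: k₁ = √(2·1·6.9) = 3.715, k₂ = √(2·1·0.71) = 1.192.
Continuity of ψ and ψ′ at the step yields the reflection amplitude r = (k₁ − k₂)/(k₁ + k₂) = 0.5143; thus R = |r|² = 0.2645, T = 0.7355.

R = 0.264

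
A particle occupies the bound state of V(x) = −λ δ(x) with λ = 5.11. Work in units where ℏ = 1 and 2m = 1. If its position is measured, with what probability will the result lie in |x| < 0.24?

The normalised bound state is ψ = √κ e^{−κ|x|} with κ = mλ/ℏ² = 2.555.
P(|x| < d) = ∫_{−d}^{d} κ e^{−2κ|x|} dx = 1 − e^{−2κd} = 1 − e^{−1.226} = 0.7067.

P = 0.707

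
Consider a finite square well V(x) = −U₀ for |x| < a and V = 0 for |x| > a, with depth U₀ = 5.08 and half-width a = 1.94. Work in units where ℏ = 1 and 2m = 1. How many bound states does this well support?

Define the well-strength parameter z₀ = (a/ℏ)√(2mU₀) = 1.94 × √(2·0.5·5.08) = 4.373.
A new bound state (alternating even/odd) appears each time z₀ passes a multiple of π/2, so N = ⌊2z₀/π⌋ + 1 = ⌊2.784⌋ + 1 = 3.

N = 3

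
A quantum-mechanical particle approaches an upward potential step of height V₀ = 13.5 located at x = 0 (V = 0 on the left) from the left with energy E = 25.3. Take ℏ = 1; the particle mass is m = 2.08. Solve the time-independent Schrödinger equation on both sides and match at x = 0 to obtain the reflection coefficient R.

R = 0.0355

The wavenumbers are k₁ = √(2mE)/ℏ = 10.26 on the left and k₂ = √(2m(E − V₀))/ℏ = 7.006 on the right.
Continuity of ψ and ψ′ at the step yields the reflection amplitude r = (k₁ − k₂)/(k₁ + k₂) = 0.1884; thus R = |r|² = 0.03549, T = 0.9645.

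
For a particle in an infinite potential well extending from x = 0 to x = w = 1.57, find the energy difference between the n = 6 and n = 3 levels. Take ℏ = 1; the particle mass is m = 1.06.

ΔE = 51.0

E_n = n²π²ℏ²/(2mw²), so ΔE = (6² − 3²) π²ℏ²/(2mw²).
ΔE = 27 × π² / (2 × 1.06 × 1.57²) = 51.00.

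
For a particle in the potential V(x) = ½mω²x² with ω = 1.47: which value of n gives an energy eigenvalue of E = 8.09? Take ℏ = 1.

n = 5

E_n = ℏω(n + ½) ⇒ n = E/(ℏω) − ½ = 8.09/1.47 − 0.5 = 5.003 → n = 5.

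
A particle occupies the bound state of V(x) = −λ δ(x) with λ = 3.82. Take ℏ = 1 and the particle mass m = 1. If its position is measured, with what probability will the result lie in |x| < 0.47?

P = 0.972

The normalised bound state is ψ = √κ e^{−κ|x|} with κ = mλ/ℏ² = 3.820.
P(|x| < d) = ∫_{−d}^{d} κ e^{−2κ|x|} dx = 1 − e^{−2κd} = 1 − e^{−3.591} = 0.9724.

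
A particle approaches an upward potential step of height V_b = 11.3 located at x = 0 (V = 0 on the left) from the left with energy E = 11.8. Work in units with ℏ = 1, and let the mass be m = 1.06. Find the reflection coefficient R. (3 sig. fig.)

On each side the TISE gives plane waves with k = √(2m(E − V))/ℏ: k₁ = √(2·1.06·11.8) = 5.002, k₂ = √(2·1.06·0.5) = 1.030.
Matching ψ and ψ′ at x = 0 gives r = (k₁ − k₂)/(k₁ + k₂), so R = r² = 0.4337 and T = 1 − R = 0.5663.

R = 0.434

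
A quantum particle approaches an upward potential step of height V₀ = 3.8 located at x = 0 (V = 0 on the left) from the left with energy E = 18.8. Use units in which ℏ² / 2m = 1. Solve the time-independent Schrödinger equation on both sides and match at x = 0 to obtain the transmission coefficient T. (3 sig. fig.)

On each side the TISE gives plane waves with k = √(2m(E − V))/ℏ: k₁ = √(2·½·18.8) = 4.336, k₂ = √(2·½·15) = 3.873.
Continuity of ψ and ψ′ at the step yields the reflection amplitude r = (k₁ − k₂)/(k₁ + k₂) = 0.05639; thus R = |r|² = 0.003180, T = 0.9968.

T = 0.997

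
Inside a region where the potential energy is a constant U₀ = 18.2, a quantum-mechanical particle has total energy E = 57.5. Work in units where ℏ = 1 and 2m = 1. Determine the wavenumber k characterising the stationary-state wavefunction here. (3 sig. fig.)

With E > U₀ the solution is oscillatory, ψ ∝ e^{±ikx} with k = √(2m(E − U₀))/ℏ.
k = √(2 × 0.5 × 39.3) = 6.269.

k = 6.27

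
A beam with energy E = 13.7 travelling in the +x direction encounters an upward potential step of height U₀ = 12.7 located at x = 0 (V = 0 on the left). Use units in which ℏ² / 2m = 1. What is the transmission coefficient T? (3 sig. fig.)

The wavenumbers are k₁ = √(2mE)/ℏ = 3.701 on the left and k₂ = √(2m(E − U₀))/ℏ = 1.000 on the right.
Continuity of ψ and ψ′ at the step yields the reflection amplitude r = (k₁ − k₂)/(k₁ + k₂) = 0.5746; thus R = |r|² = 0.3302, T = 0.6698.

T = 0.670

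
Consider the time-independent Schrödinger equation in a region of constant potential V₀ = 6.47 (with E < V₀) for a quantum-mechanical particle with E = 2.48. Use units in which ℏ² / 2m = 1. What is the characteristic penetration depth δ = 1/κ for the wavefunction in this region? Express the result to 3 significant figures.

Since E < V₀ the TISE in this region is ψ'' = κ²ψ with κ = √(2m(V₀ − E))/ℏ.
κ = √(2 × 0.5 × 3.99) = 1.997. The penetration depth is δ = 1/κ = 0.501.

δ = 0.501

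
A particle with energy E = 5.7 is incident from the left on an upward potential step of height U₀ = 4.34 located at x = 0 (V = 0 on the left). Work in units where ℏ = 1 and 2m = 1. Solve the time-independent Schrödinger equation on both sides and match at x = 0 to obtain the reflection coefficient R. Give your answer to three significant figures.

R = 0.118

The wavenumbers are k₁ = √(2mE)/ℏ = 2.387 on the left and k₂ = √(2m(E − U₀))/ℏ = 1.166 on the right.
Continuity of ψ and ψ′ at the step yields the reflection amplitude r = (k₁ − k₂)/(k₁ + k₂) = 0.3437; thus R = |r|² = 0.1181, T = 0.8819.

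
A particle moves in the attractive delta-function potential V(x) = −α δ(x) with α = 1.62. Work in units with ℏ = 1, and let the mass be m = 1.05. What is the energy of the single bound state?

E = -1.38

For x ≠ 0 the bound state is ψ ∝ e^{−κ|x|}; integrating the TISE across the delta gives the cusp condition 2κ = 2mα/ℏ², so κ = 1.701.
Then E = −ℏ²κ²/(2m) = −mα²/(2ℏ²) = -1.378.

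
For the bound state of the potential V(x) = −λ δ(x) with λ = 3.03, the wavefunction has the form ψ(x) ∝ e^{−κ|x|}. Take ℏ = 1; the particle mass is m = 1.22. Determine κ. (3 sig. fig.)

κ = 3.70

Integrate −(ℏ²/2m)ψ'' − λδ(x)ψ = Eψ from −ε to +ε: the ψ'' term gives ψ'(0⁺) − ψ'(0⁻) and the δ term gives −(2mλ/ℏ²)ψ(0).
With ψ ∝ e^{−κ|x|} this yields −2κ = −2mλ/ℏ², so κ = mλ/ℏ² = 3.697.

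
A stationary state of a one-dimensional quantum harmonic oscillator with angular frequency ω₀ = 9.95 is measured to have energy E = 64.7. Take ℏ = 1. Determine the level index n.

E_n = ℏω₀(n + ½) ⇒ n = E/(ℏω₀) − ½ = 64.7/9.95 − 0.5 = 6.003 → n = 6.

n = 6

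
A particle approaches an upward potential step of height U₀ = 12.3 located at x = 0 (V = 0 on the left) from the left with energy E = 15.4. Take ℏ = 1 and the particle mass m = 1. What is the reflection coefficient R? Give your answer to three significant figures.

R = 0.145

The wavenumbers are k₁ = √(2mE)/ℏ = 5.550 on the left and k₂ = √(2m(E − U₀))/ℏ = 2.490 on the right.
Matching ψ and ψ′ at x = 0 gives r = (k₁ − k₂)/(k₁ + k₂), so R = r² = 0.1448 and T = 1 − R = 0.8552.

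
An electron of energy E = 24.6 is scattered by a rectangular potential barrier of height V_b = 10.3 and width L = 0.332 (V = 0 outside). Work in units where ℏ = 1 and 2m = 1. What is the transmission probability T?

E > V_b: inside the barrier k₂ = √(2m(E − V_b))/ℏ = 3.782, k₂L = 1.255.
Matching at both interfaces gives T⁻¹ = 1 + V_b² sin²(k₂L) / [4E(E − V_b)] = 1.068, hence T = 0.936.

T = 0.936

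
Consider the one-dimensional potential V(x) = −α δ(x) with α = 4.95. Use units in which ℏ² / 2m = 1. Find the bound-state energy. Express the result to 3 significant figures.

The bound state is ψ(x) = √κ e^{−κ|x|}. The derivative jump ψ'(0⁺) − ψ'(0⁻) = −(2mα/ℏ²)ψ(0) fixes κ = mα/ℏ² = 2.475.
Then E = −ℏ²κ²/(2m) = −mα²/(2ℏ²) = -6.126.

E = -6.13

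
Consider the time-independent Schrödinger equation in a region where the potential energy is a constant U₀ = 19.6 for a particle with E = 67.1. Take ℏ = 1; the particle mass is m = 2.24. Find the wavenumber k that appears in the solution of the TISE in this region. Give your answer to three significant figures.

With E > U₀ the solution is oscillatory, ψ ∝ e^{±ikx} with k = √(2m(E − U₀))/ℏ.
k = √(2 × 2.24 × 47.5) = 14.59.

k = 14.6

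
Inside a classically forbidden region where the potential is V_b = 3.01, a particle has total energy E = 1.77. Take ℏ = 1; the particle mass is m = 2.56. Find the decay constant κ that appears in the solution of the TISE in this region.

κ = 2.52

Since E < V_b the TISE in this region is ψ'' = κ²ψ with κ = √(2m(V_b − E))/ℏ.
κ = √(2 × 2.56 × 1.24) = 2.520.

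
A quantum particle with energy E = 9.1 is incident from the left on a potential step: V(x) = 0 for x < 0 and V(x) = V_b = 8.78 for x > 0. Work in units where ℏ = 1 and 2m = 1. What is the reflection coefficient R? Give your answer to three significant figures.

R = 0.468

On each side the TISE gives plane waves with k = √(2m(E − V))/ℏ: k₁ = √(2·½·9.1) = 3.017, k₂ = √(2·½·0.32) = 0.5657.
Matching ψ and ψ′ at x = 0 gives r = (k₁ − k₂)/(k₁ + k₂), so R = r² = 0.4681 and T = 1 − R = 0.5319.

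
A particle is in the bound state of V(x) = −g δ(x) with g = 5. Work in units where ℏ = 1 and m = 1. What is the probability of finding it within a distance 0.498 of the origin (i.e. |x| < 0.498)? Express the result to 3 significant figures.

P = 0.993

The normalised bound state is ψ = √κ e^{−κ|x|} with κ = mg/ℏ² = 5.000.
P(|x| < d) = ∫_{−d}^{d} κ e^{−2κ|x|} dx = 1 − e^{−2κd} = 1 − e^{−4.980} = 0.9931.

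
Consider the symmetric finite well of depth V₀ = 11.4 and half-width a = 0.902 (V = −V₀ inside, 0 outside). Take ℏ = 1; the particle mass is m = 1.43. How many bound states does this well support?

N = 4

Define the well-strength parameter z₀ = (a/ℏ)√(2mV₀) = 0.902 × √(2·1.43·11.4) = 5.150.
The even/odd transcendental equations gain one root per π/2 in z₀, giving N = 1 + ⌊2z₀/π⌋ = 1 + ⌊3.279⌋ = 4.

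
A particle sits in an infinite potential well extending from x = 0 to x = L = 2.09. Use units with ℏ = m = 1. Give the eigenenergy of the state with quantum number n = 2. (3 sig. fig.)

The infinite-well eigenfunctions ψ_n = √(2/L) sin(nπx/L) vanish at both walls, giving E_n = n²π²ℏ²/(2mL²).
E_2 = 2² × π² / (2 × 1 × 2.09²) = 4.519.

E = 4.52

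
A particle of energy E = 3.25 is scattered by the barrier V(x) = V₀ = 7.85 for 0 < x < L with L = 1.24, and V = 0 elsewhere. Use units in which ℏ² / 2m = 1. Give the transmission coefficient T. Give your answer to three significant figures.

Since E < V₀ the interior solution is evanescent with decay constant κ = √(2m(V₀ − E))/ℏ = 2.145.
κL = 2.660, sinh(κL) = 7.110.
The exact tunnelling result is T⁻¹ = 1 + V₀² sinh²(κL) / [4E(V₀ − E)] = 53.09, so T = 0.0188.

T = 0.0188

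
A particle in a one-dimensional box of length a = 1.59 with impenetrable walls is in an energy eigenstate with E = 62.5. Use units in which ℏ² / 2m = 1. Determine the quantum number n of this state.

From E_n = n²π²ℏ²/(2ma²) invert to n = √(2ma²E)/(πℏ).
n = (1.59/π) × √(2 × 0.5 × 62.5) = 4.001 → n = 4.

n = 4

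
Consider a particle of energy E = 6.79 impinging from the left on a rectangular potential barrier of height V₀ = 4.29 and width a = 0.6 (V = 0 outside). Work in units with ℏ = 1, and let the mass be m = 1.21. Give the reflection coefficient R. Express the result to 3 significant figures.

R = 0.212

Above the barrier the interior wavenumber is k₂ = √(2m(E − V₀))/ℏ = 2.460, giving phase k₂a = 1.476.
Matching at both interfaces gives T⁻¹ = 1 + V₀² sin²(k₂a) / [4E(E − V₀)] = 1.269, hence T = 0.788.
R = 1 − T = 0.212.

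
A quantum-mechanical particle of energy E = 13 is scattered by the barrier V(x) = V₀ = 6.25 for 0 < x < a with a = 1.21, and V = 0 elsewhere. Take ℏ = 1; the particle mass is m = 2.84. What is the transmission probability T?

E > V₀: inside the barrier k₂ = √(2m(E − V₀))/ℏ = 6.192, k₂a = 7.492.
Matching at both interfaces gives T⁻¹ = 1 + V₀² sin²(k₂a) / [4E(E − V₀)] = 1.097, hence T = 0.911.

T = 0.911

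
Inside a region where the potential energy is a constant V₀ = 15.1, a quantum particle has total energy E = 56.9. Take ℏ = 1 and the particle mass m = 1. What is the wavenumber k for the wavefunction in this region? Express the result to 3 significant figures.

With E > V₀ the solution is oscillatory, ψ ∝ e^{±ikx} with k = √(2m(E − V₀))/ℏ.
k = √(2 × 1 × 41.8) = 9.143.

k = 9.14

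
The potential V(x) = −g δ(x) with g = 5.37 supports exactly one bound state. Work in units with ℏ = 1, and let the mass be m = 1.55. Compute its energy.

The bound state is ψ(x) = √κ e^{−κ|x|}. The derivative jump ψ'(0⁺) − ψ'(0⁻) = −(2mg/ℏ²)ψ(0) fixes κ = mg/ℏ² = 8.324.
Then E = −ℏ²κ²/(2m) = −mg²/(2ℏ²) = -22.35.

E = -22.3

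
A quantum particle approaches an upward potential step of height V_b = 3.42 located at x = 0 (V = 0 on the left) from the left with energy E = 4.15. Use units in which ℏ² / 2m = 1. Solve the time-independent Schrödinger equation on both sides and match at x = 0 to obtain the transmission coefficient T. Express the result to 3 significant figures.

The wavenumbers are k₁ = √(2mE)/ℏ = 2.037 on the left and k₂ = √(2m(E − V_b))/ℏ = 0.8544 on the right.
Matching ψ and ψ′ at x = 0 gives r = (k₁ − k₂)/(k₁ + k₂), so R = r² = 0.1673 and T = 1 − R = 0.8327.

T = 0.833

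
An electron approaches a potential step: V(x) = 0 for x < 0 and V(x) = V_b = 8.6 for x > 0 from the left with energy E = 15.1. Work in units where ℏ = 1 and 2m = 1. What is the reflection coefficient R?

R = 0.0431

On each side the TISE gives plane waves with k = √(2m(E − V))/ℏ: k₁ = √(2·½·15.1) = 3.886, k₂ = √(2·½·6.5) = 2.550.
Continuity of ψ and ψ′ at the step yields the reflection amplitude r = (k₁ − k₂)/(k₁ + k₂) = 0.2077; thus R = |r|² = 0.04312, T = 0.9569.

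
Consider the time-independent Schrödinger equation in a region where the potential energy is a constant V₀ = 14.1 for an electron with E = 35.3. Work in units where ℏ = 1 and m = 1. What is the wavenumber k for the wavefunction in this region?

With E > V₀ the solution is oscillatory, ψ ∝ e^{±ikx} with k = √(2m(E − V₀))/ℏ.
k = √(2 × 1 × 21.2) = 6.512.

k = 6.51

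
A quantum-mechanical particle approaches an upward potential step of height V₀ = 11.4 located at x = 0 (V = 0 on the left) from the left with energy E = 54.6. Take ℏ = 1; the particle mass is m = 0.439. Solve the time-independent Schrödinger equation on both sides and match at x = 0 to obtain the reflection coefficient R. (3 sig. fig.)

R = 0.00342

The wavenumbers are k₁ = √(2mE)/ℏ = 6.924 on the left and k₂ = √(2m(E − V₀))/ℏ = 6.159 on the right.
Matching ψ and ψ′ at x = 0 gives r = (k₁ − k₂)/(k₁ + k₂), so R = r² = 0.003420 and T = 1 − R = 0.9966.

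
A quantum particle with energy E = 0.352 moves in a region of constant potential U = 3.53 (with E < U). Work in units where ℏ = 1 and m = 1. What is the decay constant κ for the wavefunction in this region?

Since E < U the TISE in this region is ψ'' = κ²ψ with κ = √(2m(U − E))/ℏ.
κ = √(2 × 1 × 3.178) = 2.521.

κ = 2.52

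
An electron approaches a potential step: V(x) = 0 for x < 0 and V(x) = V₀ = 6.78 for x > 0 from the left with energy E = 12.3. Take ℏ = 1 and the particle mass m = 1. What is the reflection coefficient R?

On each side the TISE gives plane waves with k = √(2m(E − V))/ℏ: k₁ = √(2·1·12.3) = 4.960, k₂ = √(2·1·5.52) = 3.323.
Continuity of ψ and ψ′ at the step yields the reflection amplitude r = (k₁ − k₂)/(k₁ + k₂) = 0.1977; thus R = |r|² = 0.03907, T = 0.9609.

R = 0.0391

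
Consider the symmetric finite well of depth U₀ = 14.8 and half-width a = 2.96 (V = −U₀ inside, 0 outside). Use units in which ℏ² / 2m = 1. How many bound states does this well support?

Define the well-strength parameter z₀ = (a/ℏ)√(2mU₀) = 2.96 × √(2·0.5·14.8) = 11.39.
A new bound state (alternating even/odd) appears each time z₀ passes a multiple of π/2, so N = ⌊2z₀/π⌋ + 1 = ⌊7.249⌋ + 1 = 8.

N = 8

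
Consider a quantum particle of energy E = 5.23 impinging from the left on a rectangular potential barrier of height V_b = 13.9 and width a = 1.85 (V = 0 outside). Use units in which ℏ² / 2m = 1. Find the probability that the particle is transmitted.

T = 0.0000697

E < V_b: inside the barrier ψ ∝ e^{±κx} with κ = √(2m(V_b − E))/ℏ = 2.944.
κa = 5.447, sinh(κa) = 116.1.
Matching ψ, ψ′ at both faces gives T = [1 + V_b² sinh²(κa) / (4E(V_b − E))]⁻¹ = 1/14350 = 0.0000697.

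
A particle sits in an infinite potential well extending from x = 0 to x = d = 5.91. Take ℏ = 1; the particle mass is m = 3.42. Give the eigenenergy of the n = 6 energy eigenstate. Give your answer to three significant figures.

The infinite-well eigenfunctions ψ_n = √(2/d) sin(nπx/d) vanish at both walls, giving E_n = n²π²ℏ²/(2md²).
E_6 = 6² × π² / (2 × 3.42 × 5.91²) = 1.487.

E = 1.49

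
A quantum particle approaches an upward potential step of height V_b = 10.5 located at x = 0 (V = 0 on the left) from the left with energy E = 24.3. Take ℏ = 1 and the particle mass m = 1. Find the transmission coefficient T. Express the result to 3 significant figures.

T = 0.980

On each side the TISE gives plane waves with k = √(2m(E − V))/ℏ: k₁ = √(2·1·24.3) = 6.971, k₂ = √(2·1·13.8) = 5.254.
Continuity of ψ and ψ′ at the step yields the reflection amplitude r = (k₁ − k₂)/(k₁ + k₂) = 0.1405; thus R = |r|² = 0.01974, T = 0.9803.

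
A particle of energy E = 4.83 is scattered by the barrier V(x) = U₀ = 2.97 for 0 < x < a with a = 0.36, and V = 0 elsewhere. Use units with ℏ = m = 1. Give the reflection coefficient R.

R = 0.0913

Above the barrier the interior wavenumber is k₂ = √(2m(E − U₀))/ℏ = 1.929, giving phase k₂a = 0.6943.
Matching at both interfaces gives T⁻¹ = 1 + U₀² sin²(k₂a) / [4E(E − U₀)] = 1.101, hence T = 0.909.
R = 1 − T = 0.0913.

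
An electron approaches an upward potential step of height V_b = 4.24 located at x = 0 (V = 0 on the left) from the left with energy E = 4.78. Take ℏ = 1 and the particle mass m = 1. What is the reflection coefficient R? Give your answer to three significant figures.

The wavenumbers are k₁ = √(2mE)/ℏ = 3.092 on the left and k₂ = √(2m(E − V_b))/ℏ = 1.039 on the right.
Matching ψ and ψ′ at x = 0 gives r = (k₁ − k₂)/(k₁ + k₂), so R = r² = 0.2469 and T = 1 − R = 0.7531.

R = 0.247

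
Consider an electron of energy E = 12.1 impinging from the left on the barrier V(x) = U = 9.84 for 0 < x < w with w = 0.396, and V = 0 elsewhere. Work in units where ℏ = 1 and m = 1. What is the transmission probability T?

T = 0.670

Above the barrier the interior wavenumber is k₂ = √(2m(E − U))/ℏ = 2.126, giving phase k₂w = 0.8419.
T = [1 + U² sin²(k₂w) / (4E(E − U))]⁻¹ = 1/1.493 = 0.670.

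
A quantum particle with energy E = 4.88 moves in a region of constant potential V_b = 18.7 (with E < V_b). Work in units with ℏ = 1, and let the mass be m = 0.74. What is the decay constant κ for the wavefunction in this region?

κ = 4.52

Since E < V_b the TISE in this region is ψ'' = κ²ψ with κ = √(2m(V_b − E))/ℏ.
κ = √(2 × 0.74 × 13.82) = 4.523.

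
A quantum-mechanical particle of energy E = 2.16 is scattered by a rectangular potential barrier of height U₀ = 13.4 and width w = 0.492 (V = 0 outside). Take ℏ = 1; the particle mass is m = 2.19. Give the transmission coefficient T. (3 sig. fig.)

Since E < U₀ the interior solution is evanescent with decay constant κ = √(2m(U₀ − E))/ℏ = 7.016.
κw = 3.452, sinh(κw) = 15.77.
The exact tunnelling result is T⁻¹ = 1 + U₀² sinh²(κw) / [4E(U₀ − E)] = 460.7, so T = 0.00217.

T = 0.00217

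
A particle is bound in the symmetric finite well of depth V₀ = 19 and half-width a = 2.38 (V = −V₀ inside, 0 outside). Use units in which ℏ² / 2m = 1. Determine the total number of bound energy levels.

The dimensionless depth is z₀ = a√(2mV₀)/ℏ = 2.38 × √(19.00) = 10.37.
The even/odd transcendental equations gain one root per π/2 in z₀, giving N = 1 + ⌊2z₀/π⌋ = 1 + ⌊6.604⌋ = 7.

N = 7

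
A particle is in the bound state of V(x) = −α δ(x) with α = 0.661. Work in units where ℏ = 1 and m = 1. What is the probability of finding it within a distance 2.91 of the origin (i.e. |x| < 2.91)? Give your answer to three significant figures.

P = 0.979

The normalised bound state is ψ = √κ e^{−κ|x|} with κ = mα/ℏ² = 0.6610.
P(|x| < d) = ∫_{−d}^{d} κ e^{−2κ|x|} dx = 1 − e^{−2κd} = 1 − e^{−3.847} = 0.9787.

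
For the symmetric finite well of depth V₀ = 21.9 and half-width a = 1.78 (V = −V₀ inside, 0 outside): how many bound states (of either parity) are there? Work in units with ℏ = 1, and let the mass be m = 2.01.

The dimensionless depth is z₀ = a√(2mV₀)/ℏ = 1.78 × √(88.04) = 16.70.
The even/odd transcendental equations gain one root per π/2 in z₀, giving N = 1 + ⌊2z₀/π⌋ = 1 + ⌊10.63⌋ = 11.

N = 11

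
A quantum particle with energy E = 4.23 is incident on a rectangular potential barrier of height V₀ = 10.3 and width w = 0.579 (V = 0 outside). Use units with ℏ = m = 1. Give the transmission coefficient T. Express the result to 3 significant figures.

T = 0.0663

Since E < V₀ the interior solution is evanescent with decay constant κ = √(2m(V₀ − E))/ℏ = 3.484.
κw = 2.017, sinh(κw) = 3.693.
The exact tunnelling result is T⁻¹ = 1 + V₀² sinh²(κw) / [4E(V₀ − E)] = 15.09, so T = 0.0663.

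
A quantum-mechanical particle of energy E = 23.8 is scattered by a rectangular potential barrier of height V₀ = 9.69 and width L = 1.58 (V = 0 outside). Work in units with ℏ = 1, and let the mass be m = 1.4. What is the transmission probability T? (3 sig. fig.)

T = 0.984

E > V₀: inside the barrier k₂ = √(2m(E − V₀))/ℏ = 6.286, k₂L = 9.931.
Matching at both interfaces gives T⁻¹ = 1 + V₀² sin²(k₂L) / [4E(E − V₀)] = 1.016, hence T = 0.984.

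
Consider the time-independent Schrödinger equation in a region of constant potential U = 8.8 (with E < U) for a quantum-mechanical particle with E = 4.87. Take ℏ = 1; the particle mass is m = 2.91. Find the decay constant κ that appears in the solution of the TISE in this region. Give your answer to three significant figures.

κ = 4.78

Since E < U the TISE in this region is ψ'' = κ²ψ with κ = √(2m(U − E))/ℏ.
κ = √(2 × 2.91 × 3.93) = 4.783.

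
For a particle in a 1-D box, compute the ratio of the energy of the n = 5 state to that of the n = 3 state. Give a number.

Since E_n ∝ n², the ratio is (5/3)² = 2.77778.

2.77778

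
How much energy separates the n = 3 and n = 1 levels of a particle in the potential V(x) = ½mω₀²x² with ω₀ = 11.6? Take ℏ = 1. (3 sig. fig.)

ΔE = 23.2

E_n = ℏω₀(n + ½), so ΔE = (3 − 1) ℏω₀ = 2 × 11.6 = 23.20.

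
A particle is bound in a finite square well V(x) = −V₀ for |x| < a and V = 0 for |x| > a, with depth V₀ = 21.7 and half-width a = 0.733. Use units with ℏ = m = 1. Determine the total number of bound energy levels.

The dimensionless depth is z₀ = a√(2mV₀)/ℏ = 0.733 × √(43.40) = 4.829.
A new bound state (alternating even/odd) appears each time z₀ passes a multiple of π/2, so N = ⌊2z₀/π⌋ + 1 = ⌊3.074⌋ + 1 = 4.

N = 4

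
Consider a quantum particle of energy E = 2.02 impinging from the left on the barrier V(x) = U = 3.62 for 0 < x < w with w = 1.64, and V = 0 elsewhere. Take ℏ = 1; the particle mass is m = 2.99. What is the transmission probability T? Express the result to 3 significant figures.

T = 0.000155

E < U: inside the barrier ψ ∝ e^{±κx} with κ = √(2m(U − E))/ℏ = 3.093.
κw = 5.073, sinh(κw) = 79.81.
The exact tunnelling result is T⁻¹ = 1 + U² sinh²(κw) / [4E(U − E)] = 6458, so T = 0.000155.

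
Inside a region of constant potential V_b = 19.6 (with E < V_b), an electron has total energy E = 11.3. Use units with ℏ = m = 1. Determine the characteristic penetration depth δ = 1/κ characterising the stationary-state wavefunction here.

δ = 0.245

Since E < V_b the TISE in this region is ψ'' = κ²ψ with κ = √(2m(V_b − E))/ℏ.
κ = √(2 × 1 × 8.3) = 4.074. The penetration depth is δ = 1/κ = 0.245.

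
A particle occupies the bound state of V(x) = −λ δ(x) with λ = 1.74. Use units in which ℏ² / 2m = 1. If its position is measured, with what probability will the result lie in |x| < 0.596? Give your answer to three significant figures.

The normalised bound state is ψ = √κ e^{−κ|x|} with κ = mλ/ℏ² = 0.8700.
P(|x| < d) = ∫_{−d}^{d} κ e^{−2κ|x|} dx = 1 − e^{−2κd} = 1 − e^{−1.037} = 0.6455.

P = 0.645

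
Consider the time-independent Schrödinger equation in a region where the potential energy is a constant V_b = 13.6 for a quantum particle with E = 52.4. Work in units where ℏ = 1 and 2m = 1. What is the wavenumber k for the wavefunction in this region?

k = 6.23

With E > V_b the solution is oscillatory, ψ ∝ e^{±ikx} with k = √(2m(E − V_b))/ℏ.
k = √(2 × 0.5 × 38.8) = 6.229.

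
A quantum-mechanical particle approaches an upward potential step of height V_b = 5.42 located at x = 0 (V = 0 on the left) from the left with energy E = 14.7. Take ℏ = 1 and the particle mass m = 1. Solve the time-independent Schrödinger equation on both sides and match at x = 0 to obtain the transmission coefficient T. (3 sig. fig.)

The wavenumbers are k₁ = √(2mE)/ℏ = 5.422 on the left and k₂ = √(2m(E − V_b))/ℏ = 4.308 on the right.
Matching ψ and ψ′ at x = 0 gives r = (k₁ − k₂)/(k₁ + k₂), so R = r² = 0.01311 and T = 1 − R = 0.9869.

T = 0.987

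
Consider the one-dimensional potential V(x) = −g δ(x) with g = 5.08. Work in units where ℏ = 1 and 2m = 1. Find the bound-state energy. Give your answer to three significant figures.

The bound state is ψ(x) = √κ e^{−κ|x|}. The derivative jump ψ'(0⁺) − ψ'(0⁻) = −(2mg/ℏ²)ψ(0) fixes κ = mg/ℏ² = 2.540.
Then E = −ℏ²κ²/(2m) = −mg²/(2ℏ²) = -6.452.

E = -6.45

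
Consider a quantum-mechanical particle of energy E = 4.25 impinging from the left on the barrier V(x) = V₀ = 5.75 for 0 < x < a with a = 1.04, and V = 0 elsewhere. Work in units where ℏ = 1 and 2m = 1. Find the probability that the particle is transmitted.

Since E < V₀ the interior solution is evanescent with decay constant κ = √(2m(V₀ − E))/ℏ = 1.225.
κa = 1.274, sinh(κa) = 1.647.
Matching ψ, ψ′ at both faces gives T = [1 + V₀² sinh²(κa) / (4E(V₀ − E))]⁻¹ = 1/4.518 = 0.221.

T = 0.221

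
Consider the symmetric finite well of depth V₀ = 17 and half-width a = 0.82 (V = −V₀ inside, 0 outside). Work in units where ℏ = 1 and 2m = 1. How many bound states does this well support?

Define the well-strength parameter z₀ = (a/ℏ)√(2mV₀) = 0.82 × √(2·0.5·17) = 3.381.
A new bound state (alternating even/odd) appears each time z₀ passes a multiple of π/2, so N = ⌊2z₀/π⌋ + 1 = ⌊2.152⌋ + 1 = 3.

N = 3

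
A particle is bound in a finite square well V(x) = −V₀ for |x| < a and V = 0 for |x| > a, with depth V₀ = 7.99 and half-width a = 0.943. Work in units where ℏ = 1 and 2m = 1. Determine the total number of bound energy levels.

Define the well-strength parameter z₀ = (a/ℏ)√(2mV₀) = 0.943 × √(2·0.5·7.99) = 2.666.
A new bound state (alternating even/odd) appears each time z₀ passes a multiple of π/2, so N = ⌊2z₀/π⌋ + 1 = ⌊1.697⌋ + 1 = 2.

N = 2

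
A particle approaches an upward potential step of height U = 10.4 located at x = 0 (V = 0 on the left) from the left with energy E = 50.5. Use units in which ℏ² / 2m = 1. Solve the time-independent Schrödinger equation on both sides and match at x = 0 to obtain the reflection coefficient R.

R = 0.00332

The wavenumbers are k₁ = √(2mE)/ℏ = 7.106 on the left and k₂ = √(2m(E − U))/ℏ = 6.332 on the right.
Continuity of ψ and ψ′ at the step yields the reflection amplitude r = (k₁ − k₂)/(k₁ + k₂) = 0.05759; thus R = |r|² = 0.003316, T = 0.9967.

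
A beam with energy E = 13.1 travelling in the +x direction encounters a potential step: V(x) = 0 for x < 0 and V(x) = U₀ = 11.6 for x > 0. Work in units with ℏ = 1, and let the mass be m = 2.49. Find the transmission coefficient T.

The wavenumbers are k₁ = √(2mE)/ℏ = 8.077 on the left and k₂ = √(2m(E − U₀))/ℏ = 2.733 on the right.
Matching ψ and ψ′ at x = 0 gives r = (k₁ − k₂)/(k₁ + k₂), so R = r² = 0.2444 and T = 1 − R = 0.7556.

T = 0.756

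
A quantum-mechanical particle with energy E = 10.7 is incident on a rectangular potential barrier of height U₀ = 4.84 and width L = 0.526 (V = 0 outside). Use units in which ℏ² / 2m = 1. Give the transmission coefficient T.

T = 0.921

Above the barrier the interior wavenumber is k₂ = √(2m(E − U₀))/ℏ = 2.421, giving phase k₂L = 1.273.
Matching at both interfaces gives T⁻¹ = 1 + U₀² sin²(k₂L) / [4E(E − U₀)] = 1.085, hence T = 0.921.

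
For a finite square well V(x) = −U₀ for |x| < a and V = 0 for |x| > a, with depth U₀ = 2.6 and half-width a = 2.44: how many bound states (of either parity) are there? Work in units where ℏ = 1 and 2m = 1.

N = 3

Define the well-strength parameter z₀ = (a/ℏ)√(2mU₀) = 2.44 × √(2·0.5·2.6) = 3.934.
The even/odd transcendental equations gain one root per π/2 in z₀, giving N = 1 + ⌊2z₀/π⌋ = 1 + ⌊2.505⌋ = 3.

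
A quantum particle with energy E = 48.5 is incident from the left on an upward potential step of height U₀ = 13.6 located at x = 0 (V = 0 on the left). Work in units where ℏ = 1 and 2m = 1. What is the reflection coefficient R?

On each side the TISE gives plane waves with k = √(2m(E − V))/ℏ: k₁ = √(2·½·48.5) = 6.964, k₂ = √(2·½·34.9) = 5.908.
Continuity of ψ and ψ′ at the step yields the reflection amplitude r = (k₁ − k₂)/(k₁ + k₂) = 0.08208; thus R = |r|² = 0.006738, T = 0.9933.

R = 0.00674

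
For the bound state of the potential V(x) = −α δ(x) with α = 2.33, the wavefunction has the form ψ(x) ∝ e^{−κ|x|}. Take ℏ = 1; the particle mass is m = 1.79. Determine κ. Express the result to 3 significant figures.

Integrate −(ℏ²/2m)ψ'' − αδ(x)ψ = Eψ from −ε to +ε: the ψ'' term gives ψ'(0⁺) − ψ'(0⁻) and the δ term gives −(2mα/ℏ²)ψ(0).
With ψ ∝ e^{−κ|x|} this yields −2κ = −2mα/ℏ², so κ = mα/ℏ² = 4.171.

κ = 4.17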